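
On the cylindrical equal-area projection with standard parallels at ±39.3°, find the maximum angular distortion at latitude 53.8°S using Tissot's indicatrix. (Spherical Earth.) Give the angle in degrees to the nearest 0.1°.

30.6°

Cylindrical equal-area (φ₀ = 39.3°): h = cos φ / cos 39.3° along meridians, k = cos 39.3° / cos φ along parallels; h·k = 1.
At 53.8°: h = 0.7632, k = 1.310; principal scales a = 1.310, b = 0.7632.
sin(ω/2) = (a − b)/(a + b) = 0.5470/2.073 = 0.2638, so ω = 2 arcsin(0.2638) ≈ 30.6°.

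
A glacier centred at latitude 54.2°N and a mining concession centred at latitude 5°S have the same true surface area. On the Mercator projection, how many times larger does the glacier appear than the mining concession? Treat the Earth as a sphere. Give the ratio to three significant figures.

2.90

On Mercator, area is exaggerated by sec²φ = 1/cos²φ.
At 54.2°: sec²(54.2°) = 1/0.5850² = 2.922.
At 5°: sec²(5°) = 1/0.9962² = 1.008.
Ratio = 2.922/1.008 = cos²(5°)/cos²(54.2°) ≈ 2.90.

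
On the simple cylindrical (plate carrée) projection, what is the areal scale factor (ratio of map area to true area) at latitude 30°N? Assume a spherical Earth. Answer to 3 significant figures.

1.15

Plate carrée maps x = Rλ, y = Rφ. The meridian scale is h = 1 and the parallel scale is k = 1/cos φ = sec φ.
Areal scale = h·k = 1 × sec φ; at 30°, h = 1.000, k = 1.155, so h·k = 1.155.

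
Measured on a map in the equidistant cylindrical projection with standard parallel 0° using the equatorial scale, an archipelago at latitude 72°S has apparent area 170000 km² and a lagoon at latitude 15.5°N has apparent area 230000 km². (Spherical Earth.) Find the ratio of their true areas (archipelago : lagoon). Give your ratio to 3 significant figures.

0.237

Plate carrée has h = 1 and k = sec φ, giving areal scale sec φ; true area = (apparent area) · cos φ.
True area of archipelago: 170000 × cos(72°) = 170000 × 0.3090 = 52530 km².
True area of lagoon: 230000 × cos(15.5°) = 230000 × 0.9636 = 221600 km².
Ratio = 52530 / 221600 ≈ 0.237.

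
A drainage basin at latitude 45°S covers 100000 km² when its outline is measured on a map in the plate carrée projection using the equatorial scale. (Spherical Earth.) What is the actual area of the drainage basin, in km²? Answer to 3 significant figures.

For the equirectangular projection with φ₀ = 0 (plate carrée), h = 1 along meridians and k = sec φ along parallels.
Areal scale = h·k = 1 × sec φ; at 45°, h = 1.000, k = 1.414, so h·k = 1.414.
True area = apparent / (areal scale) = 100000 / 1.414 ≈ 70700 km².

70700 km²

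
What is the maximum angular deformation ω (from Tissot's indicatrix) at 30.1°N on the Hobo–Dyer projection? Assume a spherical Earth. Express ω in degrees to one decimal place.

Hobo–Dyer is a cylindrical equal-area projection with standard parallels at ±37.5°. Cylindrical equal-area (φ₀ = 37.5°): h = cos φ / cos 37.5° along meridians, k = cos 37.5° / cos φ along parallels; h·k = 1.
At 30.1°: h = 1.090, k = 0.9170; principal scales a = 1.090, b = 0.9170.
sin(ω/2) = (a − b)/(a + b) = 0.1735/2.008 = 0.08642, so ω = 2 arcsin(0.08642) ≈ 9.9°.

9.9°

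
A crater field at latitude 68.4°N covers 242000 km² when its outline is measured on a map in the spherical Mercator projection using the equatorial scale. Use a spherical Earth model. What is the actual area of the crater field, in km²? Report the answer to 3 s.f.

32800 km²

Mercator is conformal, so the point scale is isotropic: h = k = sec φ = 1/cos φ.
Areal scale = k² = sec²φ = 1/cos²(68.4°) = 1/0.3681² = 7.379.
True area = apparent / (areal scale) = 242000 / 7.379 ≈ 32800 km².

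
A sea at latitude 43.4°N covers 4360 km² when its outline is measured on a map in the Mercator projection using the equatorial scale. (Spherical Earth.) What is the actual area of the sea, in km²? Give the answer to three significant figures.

For Mercator, h = k = sec φ (a conformal cylindrical projection has a single point scale, 1/cos φ).
Areal scale = k² = sec²φ = 1/cos²(43.4°) = 1/0.7266² = 1.894.
True area = apparent / (areal scale) = 4360 / 1.894 ≈ 2300 km².

2300 km²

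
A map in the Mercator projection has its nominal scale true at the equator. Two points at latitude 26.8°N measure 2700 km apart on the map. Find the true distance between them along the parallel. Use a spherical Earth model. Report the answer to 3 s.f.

For Mercator, h = k = sec φ (a conformal cylindrical projection has a single point scale, 1/cos φ).
Along the parallel at 26.8°, map distances are exaggerated by k = sec 26.8° = 1.120.
True distance = 2700 / 1.120 = 2700 × cos 26.8° ≈ 2410 km.

2410 km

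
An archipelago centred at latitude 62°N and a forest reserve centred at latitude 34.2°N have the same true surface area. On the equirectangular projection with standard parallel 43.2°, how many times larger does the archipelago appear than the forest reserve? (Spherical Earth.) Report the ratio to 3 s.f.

The equidistant cylindrical projection with φ₀ = 43.2° has h = 1 (meridians true) and k = cos φ₀ / cos φ along parallels.
Areal scale at 62°: h·k = 1.000 × 1.553 = 1.553.
Areal scale at 34.2°: h·k = 1.000 × 0.8814 = 0.8814.
Ratio = 1.553/0.8814 ≈ 1.76.

1.76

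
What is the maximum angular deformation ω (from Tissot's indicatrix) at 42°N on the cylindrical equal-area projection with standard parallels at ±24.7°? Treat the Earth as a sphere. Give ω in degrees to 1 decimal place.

22.9°

A cylindrical equal-area projection with standard parallel φ₀ has meridian scale h = cos φ / cos φ₀ and parallel scale k = cos φ₀ / cos φ (so areas are preserved, h·k = 1).
At 42°: h = 0.8180, k = 1.223; principal scales a = 1.223, b = 0.8180.
sin(ω/2) = (a − b)/(a + b) = 0.4045/2.041 = 0.1983, so ω = 2 arcsin(0.1983) ≈ 22.9°.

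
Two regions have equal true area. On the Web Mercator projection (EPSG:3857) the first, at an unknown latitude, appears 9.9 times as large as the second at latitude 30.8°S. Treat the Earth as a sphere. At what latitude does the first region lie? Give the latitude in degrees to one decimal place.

On Mercator, (apparent₁)/(apparent₂) = sec²φ₁ / sec²φ₂ when true areas are equal.
cos²φ₂ / cos²φ₁ = 9.9  ⇒  cos φ₁ = cos 30.8° / √9.9 = 0.8590/3.146 = 0.2730.
φ₁ = arccos(0.2730) ≈ 74.2°.

74.2°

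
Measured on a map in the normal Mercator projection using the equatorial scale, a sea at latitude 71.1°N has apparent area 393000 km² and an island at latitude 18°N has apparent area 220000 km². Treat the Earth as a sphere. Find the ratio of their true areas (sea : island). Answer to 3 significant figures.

Mercator's areal exaggeration is sec²φ; hence true area = (apparent area) · cos²φ.
True area of sea: 393000 × cos²(71.1°) = 393000 × 0.1049 = 41230 km².
True area of island: 220000 × cos²(18°) = 220000 × 0.9045 = 199000 km².
Ratio = 41230 / 199000 ≈ 0.207.

0.207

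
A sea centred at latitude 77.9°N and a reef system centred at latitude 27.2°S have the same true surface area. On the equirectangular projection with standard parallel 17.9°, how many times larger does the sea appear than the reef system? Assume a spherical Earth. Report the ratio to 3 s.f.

4.24

With standard parallel φ₀ = 17.9°, the equirectangular projection gives x = Rλ cos φ₀, y = Rφ, so h = 1 and k = cos 17.9° / cos φ.
Areal scale at 77.9°: h·k = 1.000 × 4.540 = 4.540.
Areal scale at 27.2°: h·k = 1.000 × 1.070 = 1.070.
Ratio = 4.540/1.070 ≈ 4.24.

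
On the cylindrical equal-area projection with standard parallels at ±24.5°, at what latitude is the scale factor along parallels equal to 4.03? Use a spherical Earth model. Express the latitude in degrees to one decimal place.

Cylindrical equal-area (φ₀ = 24.5°): h = cos φ / cos 24.5° along meridians, k = cos 24.5° / cos φ along parallels; h·k = 1.
k = cos φ₀ / cos φ = 4.03  ⇒  cos φ = cos 24.5° / 4.03 = 0.2258.
φ = arccos(0.2258) ≈ 77.0°.

77.0°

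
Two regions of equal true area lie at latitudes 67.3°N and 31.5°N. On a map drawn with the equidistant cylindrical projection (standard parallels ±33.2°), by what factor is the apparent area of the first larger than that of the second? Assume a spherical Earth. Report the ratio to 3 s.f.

2.21

With standard parallel φ₀ = 33.2°, the equirectangular projection gives x = Rλ cos φ₀, y = Rφ, so h = 1 and k = cos 33.2° / cos φ.
Areal scale at 67.3°: h·k = 1.000 × 2.168 = 2.168.
Areal scale at 31.5°: h·k = 1.000 × 0.9814 = 0.9814.
Ratio = 2.168/0.9814 ≈ 2.21.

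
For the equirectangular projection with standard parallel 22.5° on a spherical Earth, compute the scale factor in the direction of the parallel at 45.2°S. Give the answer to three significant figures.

1.31

With standard parallel φ₀ = 22.5°, the equirectangular projection gives x = Rλ cos φ₀, y = Rφ, so h = 1 and k = cos 22.5° / cos φ.
k = cos 22.5° / cos 45.2° = 0.9239/0.7046 = 1.311.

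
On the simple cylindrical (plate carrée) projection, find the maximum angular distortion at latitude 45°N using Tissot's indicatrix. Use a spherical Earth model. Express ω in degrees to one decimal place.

19.8°

In the plate carrée (x = Rλ, y = Rφ), meridians are true-scale (h = 1) and parallels are stretched by k = sec φ.
At 45°: h = 1.000, k = 1.414; principal scales a = 1.414, b = 1.000.
sin(ω/2) = (a − b)/(a + b) = 0.4142/2.414 = 0.1716, so ω = 2 arcsin(0.1716) ≈ 19.8°.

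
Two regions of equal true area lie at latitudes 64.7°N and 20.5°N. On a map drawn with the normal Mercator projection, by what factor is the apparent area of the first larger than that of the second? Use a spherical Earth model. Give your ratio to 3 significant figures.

Mercator areal scale is sec²φ.
At 64.7°: sec²(64.7°) = 1/0.4274² = 5.475.
At 20.5°: sec²(20.5°) = 1/0.9367² = 1.140.
Ratio = 5.475/1.140 = cos²(20.5°)/cos²(64.7°) ≈ 4.80.

4.80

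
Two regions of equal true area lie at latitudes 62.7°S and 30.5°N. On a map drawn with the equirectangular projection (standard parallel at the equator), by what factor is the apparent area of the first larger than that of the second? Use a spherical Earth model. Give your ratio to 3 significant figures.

For the equirectangular projection with φ₀ = 0 (plate carrée), h = 1 along meridians and k = sec φ along parallels.
Areal scale at 62.7°: h·k = 1.000 × 2.180 = 2.180.
Areal scale at 30.5°: h·k = 1.000 × 1.161 = 1.161.
Ratio = 2.180/1.161 ≈ 1.88.

1.88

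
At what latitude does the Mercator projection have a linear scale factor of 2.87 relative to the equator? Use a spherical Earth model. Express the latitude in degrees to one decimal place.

Mercator scale is k = sec φ = 1/cos φ.
1/cos φ = 2.87  ⇒  cos φ = 0.3484  ⇒  φ = arccos(0.3484) ≈ 69.6°.

69.6°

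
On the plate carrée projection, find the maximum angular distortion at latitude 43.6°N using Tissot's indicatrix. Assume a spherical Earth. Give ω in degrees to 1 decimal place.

18.4°

For the equirectangular projection with φ₀ = 0 (plate carrée), h = 1 along meridians and k = sec φ along parallels.
At 43.6°: h = 1.000, k = 1.381; principal scales a = 1.381, b = 1.000.
sin(ω/2) = (a − b)/(a + b) = 0.3809/2.381 = 0.1600, so ω = 2 arcsin(0.1600) ≈ 18.4°.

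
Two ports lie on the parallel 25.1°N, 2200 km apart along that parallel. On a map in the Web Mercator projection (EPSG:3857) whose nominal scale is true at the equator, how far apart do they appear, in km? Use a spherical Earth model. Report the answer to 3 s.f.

The Mercator projection is conformal; its linear scale factor is the same in every direction and equals sec φ = 1/cos φ.
Along the parallel, k = sec 25.1° = 1/0.9056 = 1.104.
Map distance = 2200 × 1.104 ≈ 2430 km.

2430 km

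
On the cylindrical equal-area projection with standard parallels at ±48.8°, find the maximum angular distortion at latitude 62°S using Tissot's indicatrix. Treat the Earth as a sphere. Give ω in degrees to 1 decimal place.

For cylindrical equal-area with standard parallel φ₀, h = cos φ / cos φ₀ and k = cos φ₀ / cos φ, so h·k = 1.
At 62°: h = 0.7127, k = 1.403; principal scales a = 1.403, b = 0.7127.
sin(ω/2) = (a − b)/(a + b) = 0.6903/2.116 = 0.3263, so ω = 2 arcsin(0.3263) ≈ 38.1°.

38.1°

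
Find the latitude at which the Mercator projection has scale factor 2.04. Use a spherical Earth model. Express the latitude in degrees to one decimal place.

Mercator scale is k = sec φ = 1/cos φ.
1/cos φ = 2.04  ⇒  cos φ = 0.4902  ⇒  φ = arccos(0.4902) ≈ 60.6°.

60.6°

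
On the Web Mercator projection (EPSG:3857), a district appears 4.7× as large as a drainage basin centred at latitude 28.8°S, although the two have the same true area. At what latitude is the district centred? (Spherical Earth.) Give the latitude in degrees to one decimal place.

66.2°

For equal true areas on Mercator, apparent areas scale as sec²φ, so the ratio is cos²φ₂ / cos²φ₁.
cos²φ₂ / cos²φ₁ = 4.7  ⇒  cos φ₁ = cos 28.8° / √4.7 = 0.8763/2.168 = 0.4042.
φ₁ = arccos(0.4042) ≈ 66.2°.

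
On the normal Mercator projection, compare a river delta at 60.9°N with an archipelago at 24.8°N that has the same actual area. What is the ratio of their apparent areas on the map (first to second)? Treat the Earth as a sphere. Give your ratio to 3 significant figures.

3.48

Mercator is conformal with k = sec φ, so areal scale = k² = sec²φ.
At 60.9°: sec²(60.9°) = 1/0.4863² = 4.228.
At 24.8°: sec²(24.8°) = 1/0.9078² = 1.214.
Ratio = 4.228/1.214 = cos²(24.8°)/cos²(60.9°) ≈ 3.48.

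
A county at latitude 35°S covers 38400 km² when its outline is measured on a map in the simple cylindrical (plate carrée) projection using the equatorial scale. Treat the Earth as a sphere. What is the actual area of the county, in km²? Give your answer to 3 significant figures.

In the plate carrée (x = Rλ, y = Rφ), meridians are true-scale (h = 1) and parallels are stretched by k = sec φ.
Areal scale = h·k = 1 × sec φ; at 35°, h = 1.000, k = 1.221, so h·k = 1.221.
True area = apparent / (areal scale) = 38400 / 1.221 ≈ 31500 km².

31500 km²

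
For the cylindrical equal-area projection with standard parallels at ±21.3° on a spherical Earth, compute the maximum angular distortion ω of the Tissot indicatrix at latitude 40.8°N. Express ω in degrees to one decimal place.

23.6°

Cylindrical equal-area (φ₀ = 21.3°): h = cos φ / cos 21.3° along meridians, k = cos 21.3° / cos φ along parallels; h·k = 1.
At 40.8°: h = 0.8125, k = 1.231; principal scales a = 1.231, b = 0.8125.
sin(ω/2) = (a − b)/(a + b) = 0.4183/2.043 = 0.2047, so ω = 2 arcsin(0.2047) ≈ 23.6°.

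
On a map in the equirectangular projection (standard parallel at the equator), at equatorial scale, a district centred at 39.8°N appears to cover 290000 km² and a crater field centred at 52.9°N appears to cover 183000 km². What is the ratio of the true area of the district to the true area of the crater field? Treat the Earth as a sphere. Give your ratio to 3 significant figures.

2.02

On the plate carrée, areal scale = h·k = 1 × sec φ, so true area = apparent × cos φ.
True area of district: 290000 × cos(39.8°) = 290000 × 0.7683 = 222800 km².
True area of crater field: 183000 × cos(52.9°) = 183000 × 0.6032 = 110400 km².
Ratio = 222800 / 110400 ≈ 2.02.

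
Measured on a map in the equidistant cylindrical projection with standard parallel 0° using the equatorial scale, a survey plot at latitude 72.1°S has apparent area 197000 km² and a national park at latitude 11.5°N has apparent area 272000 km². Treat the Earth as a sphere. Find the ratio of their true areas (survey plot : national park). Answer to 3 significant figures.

On the plate carrée, areal scale = h·k = 1 × sec φ, so true area = apparent × cos φ.
True area of survey plot: 197000 × cos(72.1°) = 197000 × 0.3074 = 60550 km².
True area of national park: 272000 × cos(11.5°) = 272000 × 0.9799 = 266500 km².
Ratio = 60550 / 266500 ≈ 0.227.

0.227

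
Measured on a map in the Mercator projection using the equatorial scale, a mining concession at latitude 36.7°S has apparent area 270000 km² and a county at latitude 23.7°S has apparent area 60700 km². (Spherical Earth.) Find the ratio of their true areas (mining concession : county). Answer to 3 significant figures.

3.41

On Mercator the areal scale is sec²φ, so true area = apparent × cos²φ.
True area of mining concession: 270000 × cos²(36.7°) = 270000 × 0.6428 = 173600 km².
True area of county: 60700 × cos²(23.7°) = 60700 × 0.8384 = 50890 km².
Ratio = 173600 / 50890 ≈ 3.41.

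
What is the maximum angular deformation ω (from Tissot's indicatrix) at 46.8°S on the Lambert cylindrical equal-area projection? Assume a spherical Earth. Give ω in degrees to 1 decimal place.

The Lambert cylindrical equal-area projection is the cylindrical equal-area projection with its standard parallel at the equator (φ₀ = 0). Cylindrical equal-area (φ₀ = 0°): h = cos φ / cos 0° along meridians, k = cos 0° / cos φ along parallels; h·k = 1.
At 46.8°: h = 0.6845, k = 1.461; principal scales a = 1.461, b = 0.6845.
sin(ω/2) = (a − b)/(a + b) = 0.7763/2.145 = 0.3618, so ω = 2 arcsin(0.3618) ≈ 42.4°.

42.4°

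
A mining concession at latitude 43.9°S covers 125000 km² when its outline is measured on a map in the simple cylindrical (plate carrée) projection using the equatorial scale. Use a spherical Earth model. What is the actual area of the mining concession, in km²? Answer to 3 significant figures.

90100 km²

For the equirectangular projection with φ₀ = 0 (plate carrée), h = 1 along meridians and k = sec φ along parallels.
Areal scale = h·k = 1 × sec φ; at 43.9°, h = 1.000, k = 1.388, so h·k = 1.388.
True area = apparent / (areal scale) = 125000 / 1.388 ≈ 90100 km².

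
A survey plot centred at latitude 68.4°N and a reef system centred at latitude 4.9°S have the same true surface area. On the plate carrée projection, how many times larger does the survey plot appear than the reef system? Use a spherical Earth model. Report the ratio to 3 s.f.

2.71

For the equirectangular projection with φ₀ = 0 (plate carrée), h = 1 along meridians and k = sec φ along parallels.
Areal scale at 68.4°: h·k = 1.000 × 2.716 = 2.716.
Areal scale at 4.9°: h·k = 1.000 × 1.004 = 1.004.
Ratio = 2.716/1.004 ≈ 2.71.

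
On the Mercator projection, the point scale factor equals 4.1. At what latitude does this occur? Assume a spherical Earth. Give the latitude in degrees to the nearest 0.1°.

75.9°

Mercator scale is k = sec φ = 1/cos φ.
1/cos φ = 4.1  ⇒  cos φ = 0.2439  ⇒  φ = arccos(0.2439) ≈ 75.9°.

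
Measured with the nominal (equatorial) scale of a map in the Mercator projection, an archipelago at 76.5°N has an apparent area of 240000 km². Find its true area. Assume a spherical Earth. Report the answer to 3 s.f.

13100 km²

Mercator is conformal, so the point scale is isotropic: h = k = sec φ = 1/cos φ.
Areal scale = k² = sec²φ = 1/cos²(76.5°) = 1/0.2334² = 18.35.
True area = apparent / (areal scale) = 240000 / 18.35 ≈ 13100 km².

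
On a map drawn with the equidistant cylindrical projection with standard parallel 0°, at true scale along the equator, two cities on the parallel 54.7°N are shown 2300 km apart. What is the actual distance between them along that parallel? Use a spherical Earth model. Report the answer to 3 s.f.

Plate carrée maps x = Rλ, y = Rφ. The meridian scale is h = 1 and the parallel scale is k = 1/cos φ = sec φ.
Along the parallel at 54.7°, map distances are exaggerated by k = sec 54.7° = 1.731.
True distance = 2300 / 1.731 = 2300 × cos 54.7° ≈ 1330 km.

1330 km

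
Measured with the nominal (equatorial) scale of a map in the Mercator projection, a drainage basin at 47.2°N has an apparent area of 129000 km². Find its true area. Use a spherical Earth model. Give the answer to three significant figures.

For Mercator, h = k = sec φ (a conformal cylindrical projection has a single point scale, 1/cos φ).
Areal scale = k² = sec²φ = 1/cos²(47.2°) = 1/0.6794² = 2.166.
True area = apparent / (areal scale) = 129000 / 2.166 ≈ 59600 km².

59600 km²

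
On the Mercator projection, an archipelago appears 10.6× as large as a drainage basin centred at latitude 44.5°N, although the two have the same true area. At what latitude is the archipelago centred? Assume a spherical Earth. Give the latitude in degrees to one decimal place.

77.3°

For equal true areas on Mercator, apparent areas scale as sec²φ, so the ratio is cos²φ₂ / cos²φ₁.
cos²φ₂ / cos²φ₁ = 10.6  ⇒  cos φ₁ = cos 44.5° / √10.6 = 0.7133/3.256 = 0.2191.
φ₁ = arccos(0.2191) ≈ 77.3°.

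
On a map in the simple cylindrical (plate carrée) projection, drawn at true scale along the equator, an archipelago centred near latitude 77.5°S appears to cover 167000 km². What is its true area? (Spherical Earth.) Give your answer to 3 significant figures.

For the equirectangular projection with φ₀ = 0 (plate carrée), h = 1 along meridians and k = sec φ along parallels.
Areal scale = h·k = 1 × sec φ; at 77.5°, h = 1.000, k = 4.620, so h·k = 4.620.
True area = apparent / (areal scale) = 167000 / 4.620 ≈ 36100 km².

36100 km²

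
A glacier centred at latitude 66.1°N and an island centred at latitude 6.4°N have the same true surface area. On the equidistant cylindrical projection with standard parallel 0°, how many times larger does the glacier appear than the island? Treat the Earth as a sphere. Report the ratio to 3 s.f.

2.45

Plate carrée maps x = Rλ, y = Rφ. The meridian scale is h = 1 and the parallel scale is k = 1/cos φ = sec φ.
Areal scale at 66.1°: h·k = 1.000 × 2.468 = 2.468.
Areal scale at 6.4°: h·k = 1.000 × 1.006 = 1.006.
Ratio = 2.468/1.006 ≈ 2.45.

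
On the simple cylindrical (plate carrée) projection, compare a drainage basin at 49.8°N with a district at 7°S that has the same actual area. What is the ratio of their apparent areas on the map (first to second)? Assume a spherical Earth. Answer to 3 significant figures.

1.54

In the plate carrée (x = Rλ, y = Rφ), meridians are true-scale (h = 1) and parallels are stretched by k = sec φ.
Areal scale at 49.8°: h·k = 1.000 × 1.549 = 1.549.
Areal scale at 7°: h·k = 1.000 × 1.008 = 1.008.
Ratio = 1.549/1.008 ≈ 1.54.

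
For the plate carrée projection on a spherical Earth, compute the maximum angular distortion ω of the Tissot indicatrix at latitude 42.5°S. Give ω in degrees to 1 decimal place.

Plate carrée maps x = Rλ, y = Rφ. The meridian scale is h = 1 and the parallel scale is k = 1/cos φ = sec φ.
At 42.5°: h = 1.000, k = 1.356; principal scales a = 1.356, b = 1.000.
sin(ω/2) = (a − b)/(a + b) = 0.3563/2.356 = 0.1512, so ω = 2 arcsin(0.1512) ≈ 17.4°.

17.4°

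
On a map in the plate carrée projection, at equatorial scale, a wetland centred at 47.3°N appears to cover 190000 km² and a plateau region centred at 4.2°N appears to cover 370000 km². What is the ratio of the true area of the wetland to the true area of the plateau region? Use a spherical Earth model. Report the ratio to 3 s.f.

Plate carrée has h = 1 and k = sec φ, giving areal scale sec φ; true area = (apparent area) · cos φ.
True area of wetland: 190000 × cos(47.3°) = 190000 × 0.6782 = 128900 km².
True area of plateau region: 370000 × cos(4.2°) = 370000 × 0.9973 = 369000 km².
Ratio = 128900 / 369000 ≈ 0.349.

0.349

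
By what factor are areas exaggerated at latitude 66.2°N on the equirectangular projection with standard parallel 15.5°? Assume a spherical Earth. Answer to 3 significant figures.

In the equirectangular projection with standard parallel φ₀ = 15.5° (x = Rλ cos φ₀, y = Rφ), meridians are true-scale (h = 1) and the parallel scale is k = cos φ₀ / cos φ.
Areal scale = h·k = 1 × cos φ₀ / cos φ; at 66.2°, h = 1.000, k = 2.388, so h·k = 2.388.

2.39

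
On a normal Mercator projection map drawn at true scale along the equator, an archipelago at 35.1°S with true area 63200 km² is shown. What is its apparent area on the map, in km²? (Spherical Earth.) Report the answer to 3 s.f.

The Mercator projection is conformal; its linear scale factor is the same in every direction and equals sec φ = 1/cos φ.
Areal scale = k² = sec²φ = 1/cos²(35.1°) = 1/0.8181² = 1.494.
Apparent area = 63200 × 1.494 ≈ 94400 km².

94400 km²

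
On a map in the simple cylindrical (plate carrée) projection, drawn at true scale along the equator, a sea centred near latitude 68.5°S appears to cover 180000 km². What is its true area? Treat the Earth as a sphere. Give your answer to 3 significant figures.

For the equirectangular projection with φ₀ = 0 (plate carrée), h = 1 along meridians and k = sec φ along parallels.
Areal scale = h·k = 1 × sec φ; at 68.5°, h = 1.000, k = 2.729, so h·k = 2.729.
True area = apparent / (areal scale) = 180000 / 2.729 ≈ 66000 km².

66000 km²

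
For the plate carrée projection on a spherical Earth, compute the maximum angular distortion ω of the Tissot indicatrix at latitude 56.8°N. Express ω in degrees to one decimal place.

34.0°

For the equirectangular projection with φ₀ = 0 (plate carrée), h = 1 along meridians and k = sec φ along parallels.
At 56.8°: h = 1.000, k = 1.826; principal scales a = 1.826, b = 1.000.
sin(ω/2) = (a − b)/(a + b) = 0.8263/2.826 = 0.2924, so ω = 2 arcsin(0.2924) ≈ 34.0°.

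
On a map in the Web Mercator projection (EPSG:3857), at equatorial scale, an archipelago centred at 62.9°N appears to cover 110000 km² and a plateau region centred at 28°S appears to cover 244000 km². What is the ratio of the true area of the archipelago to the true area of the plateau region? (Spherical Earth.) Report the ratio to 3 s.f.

0.120

Since Mercator area scale is 1/cos²φ, the true area equals the apparent area multiplied by cos²φ.
True area of archipelago: 110000 × cos²(62.9°) = 110000 × 0.2075 = 22830 km².
True area of plateau region: 244000 × cos²(28°) = 244000 × 0.7796 = 190200 km².
Ratio = 22830 / 190200 ≈ 0.120.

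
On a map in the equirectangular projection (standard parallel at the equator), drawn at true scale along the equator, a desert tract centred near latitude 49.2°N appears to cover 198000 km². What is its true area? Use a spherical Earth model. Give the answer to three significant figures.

In the plate carrée (x = Rλ, y = Rφ), meridians are true-scale (h = 1) and parallels are stretched by k = sec φ.
Areal scale = h·k = 1 × sec φ; at 49.2°, h = 1.000, k = 1.530, so h·k = 1.530.
True area = apparent / (areal scale) = 198000 / 1.530 ≈ 129000 km².

129000 km²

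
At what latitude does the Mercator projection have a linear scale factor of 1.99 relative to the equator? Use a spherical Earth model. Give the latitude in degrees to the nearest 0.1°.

59.8°

Mercator scale is k = sec φ = 1/cos φ.
1/cos φ = 1.99  ⇒  cos φ = 0.5025  ⇒  φ = arccos(0.5025) ≈ 59.8°.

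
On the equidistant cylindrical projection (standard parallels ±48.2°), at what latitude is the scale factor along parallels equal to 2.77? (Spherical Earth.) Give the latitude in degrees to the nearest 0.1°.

In the equirectangular projection with standard parallel φ₀ = 48.2° (x = Rλ cos φ₀, y = Rφ), meridians are true-scale (h = 1) and the parallel scale is k = cos φ₀ / cos φ.
k = cos φ₀ / cos φ = 2.77  ⇒  cos φ = cos 48.2° / 2.77 = 0.2406.
φ = arccos(0.2406) ≈ 76.1°.

76.1°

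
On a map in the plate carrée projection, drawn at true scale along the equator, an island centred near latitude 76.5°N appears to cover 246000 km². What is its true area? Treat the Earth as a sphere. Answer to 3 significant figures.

57400 km²

For the equirectangular projection with φ₀ = 0 (plate carrée), h = 1 along meridians and k = sec φ along parallels.
Areal scale = h·k = 1 × sec φ; at 76.5°, h = 1.000, k = 4.284, so h·k = 4.284.
True area = apparent / (areal scale) = 246000 / 4.284 ≈ 57400 km².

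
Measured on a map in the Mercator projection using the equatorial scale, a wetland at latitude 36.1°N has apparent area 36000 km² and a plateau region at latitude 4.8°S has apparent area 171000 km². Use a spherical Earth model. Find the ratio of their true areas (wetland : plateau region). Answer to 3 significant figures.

0.138

Mercator's areal exaggeration is sec²φ; hence true area = (apparent area) · cos²φ.
True area of wetland: 36000 × cos²(36.1°) = 36000 × 0.6528 = 23500 km².
True area of plateau region: 171000 × cos²(4.8°) = 171000 × 0.9930 = 169800 km².
Ratio = 23500 / 169800 ≈ 0.138.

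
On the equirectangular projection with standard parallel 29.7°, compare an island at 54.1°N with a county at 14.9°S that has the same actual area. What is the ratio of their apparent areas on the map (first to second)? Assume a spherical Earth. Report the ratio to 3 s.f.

With standard parallel φ₀ = 29.7°, the equirectangular projection gives x = Rλ cos φ₀, y = Rφ, so h = 1 and k = cos 29.7° / cos φ.
Areal scale at 54.1°: h·k = 1.000 × 1.481 = 1.481.
Areal scale at 14.9°: h·k = 1.000 × 0.8989 = 0.8989.
Ratio = 1.481/0.8989 ≈ 1.65.

1.65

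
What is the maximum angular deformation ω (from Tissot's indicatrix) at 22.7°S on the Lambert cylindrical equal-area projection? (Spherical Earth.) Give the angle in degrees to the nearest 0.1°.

9.2°

The Lambert cylindrical equal-area projection is the cylindrical equal-area projection with its standard parallel at the equator (φ₀ = 0). Cylindrical equal-area (φ₀ = 0°): h = cos φ / cos 0° along meridians, k = cos 0° / cos φ along parallels; h·k = 1.
At 22.7°: h = 0.9225, k = 1.084; principal scales a = 1.084, b = 0.9225.
sin(ω/2) = (a − b)/(a + b) = 0.1614/2.007 = 0.08045, so ω = 2 arcsin(0.08045) ≈ 9.2°.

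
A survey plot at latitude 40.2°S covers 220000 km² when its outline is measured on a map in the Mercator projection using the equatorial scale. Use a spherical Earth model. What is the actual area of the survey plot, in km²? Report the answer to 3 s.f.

128000 km²

Mercator is conformal, so the point scale is isotropic: h = k = sec φ = 1/cos φ.
Areal scale = k² = sec²φ = 1/cos²(40.2°) = 1/0.7638² = 1.714.
True area = apparent / (areal scale) = 220000 / 1.714 ≈ 128000 km².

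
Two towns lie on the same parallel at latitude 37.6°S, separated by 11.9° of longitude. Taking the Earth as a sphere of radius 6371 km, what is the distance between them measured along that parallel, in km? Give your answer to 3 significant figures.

1050 km

Arc length along a parallel = R cos φ · Δλ (with Δλ in radians).
= 6371 × cos 37.6° × (11.9° × π/180) = 6371 × 0.7923 × 0.2077 ≈ 1050 km.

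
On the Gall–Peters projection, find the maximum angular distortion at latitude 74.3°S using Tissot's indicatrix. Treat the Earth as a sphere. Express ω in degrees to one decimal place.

The Gall–Peters projection is cylindrical equal-area with φ₀ = 45°. For cylindrical equal-area with standard parallel φ₀, h = cos φ / cos φ₀ and k = cos φ₀ / cos φ, so h·k = 1.
At 74.3°: h = 0.3827, k = 2.613; principal scales a = 2.613, b = 0.3827.
sin(ω/2) = (a − b)/(a + b) = 2.230/2.996 = 0.7445, so ω = 2 arcsin(0.7445) ≈ 96.2°.

96.2°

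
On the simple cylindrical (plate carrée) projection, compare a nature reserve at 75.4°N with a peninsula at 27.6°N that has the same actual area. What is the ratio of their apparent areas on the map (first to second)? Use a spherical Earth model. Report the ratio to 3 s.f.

3.52

Plate carrée maps x = Rλ, y = Rφ. The meridian scale is h = 1 and the parallel scale is k = 1/cos φ = sec φ.
Areal scale at 75.4°: h·k = 1.000 × 3.967 = 3.967.
Areal scale at 27.6°: h·k = 1.000 × 1.128 = 1.128.
Ratio = 3.967/1.128 ≈ 3.52.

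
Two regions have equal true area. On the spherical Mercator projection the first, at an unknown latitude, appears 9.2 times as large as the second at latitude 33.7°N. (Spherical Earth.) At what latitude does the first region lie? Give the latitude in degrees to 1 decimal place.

74.1°

For equal true areas on Mercator, apparent areas scale as sec²φ, so the ratio is cos²φ₂ / cos²φ₁.
cos²φ₂ / cos²φ₁ = 9.2  ⇒  cos φ₁ = cos 33.7° / √9.2 = 0.8320/3.033 = 0.2743.
φ₁ = arccos(0.2743) ≈ 74.1°.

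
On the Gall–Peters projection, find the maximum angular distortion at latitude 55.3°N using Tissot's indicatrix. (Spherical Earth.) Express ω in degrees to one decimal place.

Gall–Peters is a cylindrical equal-area projection with standard parallels at ±45°. Cylindrical equal-area (φ₀ = 45°): h = cos φ / cos 45° along meridians, k = cos 45° / cos φ along parallels; h·k = 1.
At 55.3°: h = 0.8051, k = 1.242; principal scales a = 1.242, b = 0.8051.
sin(ω/2) = (a − b)/(a + b) = 0.4370/2.047 = 0.2135, so ω = 2 arcsin(0.2135) ≈ 24.7°.

24.7°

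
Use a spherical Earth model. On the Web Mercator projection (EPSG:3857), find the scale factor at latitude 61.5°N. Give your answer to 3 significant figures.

2.10

For Mercator, h = k = sec φ (a conformal cylindrical projection has a single point scale, 1/cos φ).
k = 1/cos 61.5° = 1/0.4772 = 2.096.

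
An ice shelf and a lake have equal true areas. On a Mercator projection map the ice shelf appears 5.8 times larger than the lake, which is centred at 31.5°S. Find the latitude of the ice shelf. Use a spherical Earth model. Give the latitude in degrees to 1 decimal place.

Mercator areal scale is sec²φ, so apparent-area ratio = sec²φ₁ / sec²φ₂ = cos²φ₂ / cos²φ₁.
cos²φ₂ / cos²φ₁ = 5.8  ⇒  cos φ₁ = cos 31.5° / √5.8 = 0.8526/2.408 = 0.3540.
φ₁ = arccos(0.3540) ≈ 69.3°.

69.3°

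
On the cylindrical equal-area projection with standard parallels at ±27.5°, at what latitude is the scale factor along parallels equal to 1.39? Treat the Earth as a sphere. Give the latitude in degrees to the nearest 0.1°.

50.3°

Cylindrical equal-area (φ₀ = 27.5°): h = cos φ / cos 27.5° along meridians, k = cos 27.5° / cos φ along parallels; h·k = 1.
k = cos φ₀ / cos φ = 1.39  ⇒  cos φ = cos 27.5° / 1.39 = 0.6381.
φ = arccos(0.6381) ≈ 50.3°.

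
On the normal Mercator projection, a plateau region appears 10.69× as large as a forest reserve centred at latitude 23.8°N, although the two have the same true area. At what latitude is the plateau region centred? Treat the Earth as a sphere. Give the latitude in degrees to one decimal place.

On Mercator, (apparent₁)/(apparent₂) = sec²φ₁ / sec²φ₂ when true areas are equal.
cos²φ₂ / cos²φ₁ = 10.69  ⇒  cos φ₁ = cos 23.8° / √10.69 = 0.9150/3.270 = 0.2798.
φ₁ = arccos(0.2798) ≈ 73.7°.

73.7°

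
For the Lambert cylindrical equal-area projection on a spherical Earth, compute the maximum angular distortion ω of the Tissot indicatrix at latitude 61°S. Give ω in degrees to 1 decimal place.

The Lambert cylindrical equal-area projection is the cylindrical equal-area projection with its standard parallel at the equator (φ₀ = 0). A cylindrical equal-area projection with standard parallel φ₀ has meridian scale h = cos φ / cos φ₀ and parallel scale k = cos φ₀ / cos φ (so areas are preserved, h·k = 1).
At 61°: h = 0.4848, k = 2.063; principal scales a = 2.063, b = 0.4848.
sin(ω/2) = (a − b)/(a + b) = 1.578/2.547 = 0.6194, so ω = 2 arcsin(0.6194) ≈ 76.5°.

76.5°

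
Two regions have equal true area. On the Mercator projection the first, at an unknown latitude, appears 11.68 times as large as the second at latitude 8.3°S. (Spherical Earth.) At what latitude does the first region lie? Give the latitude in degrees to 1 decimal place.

73.2°

On Mercator, (apparent₁)/(apparent₂) = sec²φ₁ / sec²φ₂ when true areas are equal.
cos²φ₂ / cos²φ₁ = 11.68  ⇒  cos φ₁ = cos 8.3° / √11.68 = 0.9895/3.418 = 0.2895.
φ₁ = arccos(0.2895) ≈ 73.2°.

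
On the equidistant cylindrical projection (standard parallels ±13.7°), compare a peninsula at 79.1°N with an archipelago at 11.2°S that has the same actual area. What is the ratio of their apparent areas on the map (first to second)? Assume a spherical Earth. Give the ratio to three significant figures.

In the equirectangular projection with standard parallel φ₀ = 13.7° (x = Rλ cos φ₀, y = Rφ), meridians are true-scale (h = 1) and the parallel scale is k = cos φ₀ / cos φ.
Areal scale at 79.1°: h·k = 1.000 × 5.138 = 5.138.
Areal scale at 11.2°: h·k = 1.000 × 0.9904 = 0.9904.
Ratio = 5.138/0.9904 ≈ 5.19.

5.19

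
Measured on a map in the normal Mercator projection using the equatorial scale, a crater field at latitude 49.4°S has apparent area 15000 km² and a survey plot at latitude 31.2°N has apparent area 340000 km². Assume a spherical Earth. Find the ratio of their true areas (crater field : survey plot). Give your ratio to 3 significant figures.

0.0255

Since Mercator area scale is 1/cos²φ, the true area equals the apparent area multiplied by cos²φ.
True area of crater field: 15000 × cos²(49.4°) = 15000 × 0.4235 = 6353 km².
True area of survey plot: 340000 × cos²(31.2°) = 340000 × 0.7316 = 248800 km².
Ratio = 6353 / 248800 ≈ 0.0255.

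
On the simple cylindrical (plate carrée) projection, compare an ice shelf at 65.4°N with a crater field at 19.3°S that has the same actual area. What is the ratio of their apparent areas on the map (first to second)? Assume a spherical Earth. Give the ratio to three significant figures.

2.27

For the equirectangular projection with φ₀ = 0 (plate carrée), h = 1 along meridians and k = sec φ along parallels.
Areal scale at 65.4°: h·k = 1.000 × 2.402 = 2.402.
Areal scale at 19.3°: h·k = 1.000 × 1.060 = 1.060.
Ratio = 2.402/1.060 ≈ 2.27.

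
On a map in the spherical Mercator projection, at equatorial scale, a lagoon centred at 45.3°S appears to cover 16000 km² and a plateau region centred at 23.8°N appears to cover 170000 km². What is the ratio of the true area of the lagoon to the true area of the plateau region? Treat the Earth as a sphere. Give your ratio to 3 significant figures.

0.0556

Mercator's areal exaggeration is sec²φ; hence true area = (apparent area) · cos²φ.
True area of lagoon: 16000 × cos²(45.3°) = 16000 × 0.4948 = 7916 km².
True area of plateau region: 170000 × cos²(23.8°) = 170000 × 0.8372 = 142300 km².
Ratio = 7916 / 142300 ≈ 0.0556.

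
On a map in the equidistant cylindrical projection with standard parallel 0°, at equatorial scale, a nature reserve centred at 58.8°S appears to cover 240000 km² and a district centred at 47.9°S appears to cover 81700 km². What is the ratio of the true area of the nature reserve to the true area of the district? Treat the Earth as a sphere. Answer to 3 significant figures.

Plate carrée has h = 1 and k = sec φ, giving areal scale sec φ; true area = (apparent area) · cos φ.
True area of nature reserve: 240000 × cos(58.8°) = 240000 × 0.5180 = 124300 km².
True area of district: 81700 × cos(47.9°) = 81700 × 0.6704 = 54770 km².
Ratio = 124300 / 54770 ≈ 2.27.

2.27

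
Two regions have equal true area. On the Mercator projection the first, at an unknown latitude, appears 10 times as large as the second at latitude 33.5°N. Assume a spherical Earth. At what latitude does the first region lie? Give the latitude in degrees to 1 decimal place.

74.7°

On Mercator, (apparent₁)/(apparent₂) = sec²φ₁ / sec²φ₂ when true areas are equal.
cos²φ₂ / cos²φ₁ = 10  ⇒  cos φ₁ = cos 33.5° / √10 = 0.8339/3.162 = 0.2637.
φ₁ = arccos(0.2637) ≈ 74.7°.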